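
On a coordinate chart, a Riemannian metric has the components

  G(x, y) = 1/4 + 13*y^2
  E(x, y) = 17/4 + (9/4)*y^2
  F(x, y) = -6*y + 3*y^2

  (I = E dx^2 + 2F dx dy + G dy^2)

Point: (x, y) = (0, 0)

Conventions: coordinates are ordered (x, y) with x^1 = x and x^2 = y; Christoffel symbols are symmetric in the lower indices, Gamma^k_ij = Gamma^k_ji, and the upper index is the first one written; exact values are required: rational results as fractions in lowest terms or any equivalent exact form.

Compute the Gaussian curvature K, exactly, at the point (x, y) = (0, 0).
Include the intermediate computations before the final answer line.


E = 17/4, F = 0, G = 1/4, EG - F^2 = 17/16 at the point
E_x = 0, E_y = 0, F_x = 0, F_y = -6, G_x = 0, G_y = 0
E_yy = 9/2, F_xy = 0, G_xx = 0
Brioschi: K = (det M1 - det M2) / (EG - F^2)^2 with the standard first/second-derivative matrices M1, M2.
M1 = [[-E_yy/2 + F_xy - G_xx/2, E_x/2, F_x - E_y/2], [F_y - G_x/2, E, F], [G_y/2, F, G]] = [[-9/4, 0, 0], [-6, 17/4, 0], [0, 0, 1/4]]; det M1 = -153/64
M2 = [[0, E_y/2, G_x/2], [E_y/2, E, F], [G_x/2, F, G]] = [[0, 0, 0], [0, 17/4, 0], [0, 0, 1/4]]; det M2 = 0
det M1 - det M2 = -153/64; K = -153/64 / (17/16)^2 = -36/17

Answer: K = -36/17


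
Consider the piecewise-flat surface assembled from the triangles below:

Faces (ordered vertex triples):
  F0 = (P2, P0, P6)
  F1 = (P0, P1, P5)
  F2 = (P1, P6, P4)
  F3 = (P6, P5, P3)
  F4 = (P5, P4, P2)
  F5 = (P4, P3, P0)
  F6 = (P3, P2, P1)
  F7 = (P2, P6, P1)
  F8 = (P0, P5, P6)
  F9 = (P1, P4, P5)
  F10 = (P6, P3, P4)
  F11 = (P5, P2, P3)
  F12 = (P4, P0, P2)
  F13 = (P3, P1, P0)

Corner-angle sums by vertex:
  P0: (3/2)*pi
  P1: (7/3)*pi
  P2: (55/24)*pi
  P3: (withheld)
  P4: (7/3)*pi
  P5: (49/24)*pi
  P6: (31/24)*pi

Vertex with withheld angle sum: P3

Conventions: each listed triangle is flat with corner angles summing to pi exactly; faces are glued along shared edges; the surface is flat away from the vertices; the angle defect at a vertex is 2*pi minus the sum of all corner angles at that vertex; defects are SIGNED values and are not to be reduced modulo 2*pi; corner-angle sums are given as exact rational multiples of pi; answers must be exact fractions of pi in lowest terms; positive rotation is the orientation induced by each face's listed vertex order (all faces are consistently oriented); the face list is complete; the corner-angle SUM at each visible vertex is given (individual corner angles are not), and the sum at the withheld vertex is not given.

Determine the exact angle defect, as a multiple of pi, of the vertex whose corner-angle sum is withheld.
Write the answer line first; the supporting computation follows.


Answer: defect(P3) = (-5/24)*pi

V = 7, E = 21, F = 14; chi = V - E + F = 0
Gauss-Bonnet: total defect = 2*pi*chi = 0; visible defects sum to (5/24)*pi


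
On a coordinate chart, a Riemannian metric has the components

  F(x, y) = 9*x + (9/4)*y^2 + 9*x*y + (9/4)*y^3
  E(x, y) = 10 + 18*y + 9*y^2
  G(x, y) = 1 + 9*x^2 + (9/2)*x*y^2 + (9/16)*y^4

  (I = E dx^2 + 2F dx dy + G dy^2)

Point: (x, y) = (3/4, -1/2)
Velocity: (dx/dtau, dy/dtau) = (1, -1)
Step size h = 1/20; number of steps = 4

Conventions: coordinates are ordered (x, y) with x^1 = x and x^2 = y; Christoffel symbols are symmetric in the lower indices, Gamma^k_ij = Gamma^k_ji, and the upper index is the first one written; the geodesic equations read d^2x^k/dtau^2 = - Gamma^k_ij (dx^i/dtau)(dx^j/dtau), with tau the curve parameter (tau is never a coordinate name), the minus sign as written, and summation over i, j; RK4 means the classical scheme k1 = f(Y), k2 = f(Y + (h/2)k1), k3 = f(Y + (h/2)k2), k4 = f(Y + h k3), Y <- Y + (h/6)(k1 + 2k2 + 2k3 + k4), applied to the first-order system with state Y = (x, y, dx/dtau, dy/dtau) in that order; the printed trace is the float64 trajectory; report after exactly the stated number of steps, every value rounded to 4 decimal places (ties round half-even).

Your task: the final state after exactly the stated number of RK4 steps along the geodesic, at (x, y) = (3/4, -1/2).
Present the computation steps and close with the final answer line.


f(Y) = (dx/dtau, dy/dtau, -Gamma^x_ij Y'^i Y'^j, -Gamma^y_ij Y'^i Y'^j) with the Gammas evaluated at the stage position; h = 0.050000; intermediate values shown to 6 dp
step 0: x = 0.7500, y = -0.5000, dx/dtau = 1.0000, dy/dtau = -1.0000
step 1:
  k1: at (x, y) = (0.750000, -0.500000), (dx/dtau, dy/dtau) = (1.000000, -1.000000); Gamma_xxx = 0.000000, Gamma_xxy = 0.489588, Gamma_xyy = -0.122397, Gamma_yxx = 0.000000, Gamma_yxy = 0.795580, Gamma_yyy = -0.198895; k1 = (1.000000, -1.000000, 1.101572, 1.790055)
  k2: at (x, y) = (0.775000, -0.525000), (dx/dtau, dy/dtau) = (1.027539, -0.955249); Gamma_xxx = 0.000000, Gamma_xxy = 0.452849, Gamma_xyy = -0.118873, Gamma_yxx = 0.000000, Gamma_yxy = 0.804552, Gamma_yyy = -0.211195; k2 = (1.027539, -0.955249, 0.997465, 1.772141)
  k3: at (x, y) = (0.775688, -0.523881), (dx/dtau, dy/dtau) = (1.024937, -0.955696); Gamma_xxx = 0.000000, Gamma_xxy = 0.453168, Gamma_xyy = -0.118703, Gamma_yxx = 0.000000, Gamma_yxy = 0.803603, Gamma_yyy = -0.210496; k3 = (1.024937, -0.955696, 0.996200, 1.766562)
  k4: at (x, y) = (0.801247, -0.547785), (dx/dtau, dy/dtau) = (1.049810, -0.911672); Gamma_xxx = 0.000000, Gamma_xxy = 0.417385, Gamma_xyy = -0.114319, Gamma_yxx = 0.000000, Gamma_yxy = 0.808773, Gamma_yyy = -0.221517; k4 = (1.049810, -0.911672, 0.893959, 1.732238)
  Y <- Y + (h/6)(k1 + 2k2 + 2k3 + k4): x = 0.8013, y = -0.5478, dx/dtau = 1.0499, dy/dtau = -0.9117
step 2:
  k1: at (x, y) = (0.801290, -0.547780), (dx/dtau, dy/dtau) = (1.049857, -0.911669); Gamma_xxx = 0.000000, Gamma_xxy = 0.417360, Gamma_xyy = -0.114311, Gamma_yxx = 0.000000, Gamma_yxy = 0.808754, Gamma_yyy = -0.221509; k1 = (1.049857, -0.911669, 0.893938, 1.732258)
  k2: at (x, y) = (0.827536, -0.570571), (dx/dtau, dy/dtau) = (1.072206, -0.868363); Gamma_xxx = 0.000000, Gamma_xxy = 0.382850, Gamma_xyy = -0.109222, Gamma_yxx = 0.000000, Gamma_yxy = 0.810336, Gamma_yyy = -0.231177; k2 = (1.072206, -0.868363, 0.795274, 1.683269)
  k3: at (x, y) = (0.828095, -0.569489), (dx/dtau, dy/dtau) = (1.069739, -0.869587); Gamma_xxx = 0.000000, Gamma_xxy = 0.383342, Gamma_xyy = -0.109154, Gamma_yxx = 0.000000, Gamma_yxy = 0.809559, Gamma_yyy = -0.230517; k3 = (1.069739, -0.869587, 0.795733, 1.680468)
  k4: at (x, y) = (0.854777, -0.591259), (dx/dtau, dy/dtau) = (1.089644, -0.827646); Gamma_xxx = 0.000000, Gamma_xxy = 0.350588, Gamma_xyy = -0.103644, Gamma_yxx = 0.000000, Gamma_yxy = 0.808128, Gamma_yyy = -0.238907; k4 = (1.089644, -0.827646, 0.703345, 1.621254)
  Y <- Y + (h/6)(k1 + 2k2 + 2k3 + k4): x = 0.8548, y = -0.5912, dx/dtau = 1.0897, dy/dtau = -0.8277
step 3:
  k1: at (x, y) = (0.854818, -0.591240), (dx/dtau, dy/dtau) = (1.089685, -0.827661); Gamma_xxx = 0.000000, Gamma_xxy = 0.350580, Gamma_xyy = -0.103638, Gamma_yxx = 0.000000, Gamma_yxy = 0.808101, Gamma_yyy = -0.238891; k1 = (1.089685, -0.827661, 0.703364, 1.621282)
  k2: at (x, y) = (0.882060, -0.611931), (dx/dtau, dy/dtau) = (1.107269, -0.787129); Gamma_xxx = 0.000000, Gamma_xxy = 0.319753, Gamma_xyy = -0.097834, Gamma_yxx = 0.000000, Gamma_yxy = 0.803918, Gamma_yyy = -0.245971; k2 = (1.107269, -0.787129, 0.617985, 1.553727)
  k3: at (x, y) = (0.882500, -0.610918), (dx/dtau, dy/dtau) = (1.105134, -0.788818); Gamma_xxx = 0.000000, Gamma_xxy = 0.320314, Gamma_xyy = -0.097843, Gamma_yxx = 0.000000, Gamma_yxy = 0.803336, Gamma_yyy = -0.245386; k3 = (1.105134, -0.788818, 0.619347, 1.553303)
  k4: at (x, y) = (0.910075, -0.630681), (dx/dtau, dy/dtau) = (1.120652, -0.749996); Gamma_xxx = 0.000000, Gamma_xxy = 0.291577, Gamma_xyy = -0.091946, Gamma_yxx = 0.000000, Gamma_yxy = 0.797010, Gamma_yyy = -0.251329; k4 = (1.120652, -0.749996, 0.541851, 1.481120)
  Y <- Y + (h/6)(k1 + 2k2 + 2k3 + k4): x = 0.9101, y = -0.6307, dx/dtau = 1.1207, dy/dtau = -0.7500
step 4:
  k1: at (x, y) = (0.910111, -0.630653), (dx/dtau, dy/dtau) = (1.120684, -0.750024); Gamma_xxx = 0.000000, Gamma_xxy = 0.291582, Gamma_xyy = -0.091943, Gamma_yxx = 0.000000, Gamma_yxy = 0.796984, Gamma_yyy = -0.251310; k1 = (1.120684, -0.750024, 0.541893, 1.481164)
  k2: at (x, y) = (0.938128, -0.649403), (dx/dtau, dy/dtau) = (1.134231, -0.712995); Gamma_xxx = 0.000000, Gamma_xxy = 0.264992, Gamma_xyy = -0.086043, Gamma_yxx = 0.000000, Gamma_yxy = 0.788756, Gamma_yyy = -0.256110; k2 = (1.134231, -0.712995, 0.472340, 1.405931)
  k3: at (x, y) = (0.938467, -0.648478), (dx/dtau, dy/dtau) = (1.132492, -0.714875); Gamma_xxx = 0.000000, Gamma_xxy = 0.265546, Gamma_xyy = -0.086100, Gamma_yxx = 0.000000, Gamma_yxy = 0.788350, Gamma_yyy = -0.255614; k3 = (1.132492, -0.714875, 0.473968, 1.407112)
  k4: at (x, y) = (0.966735, -0.666397), (dx/dtau, dy/dtau) = (1.144382, -0.679668); Gamma_xxx = 0.000000, Gamma_xxy = 0.241050, Gamma_xyy = -0.080317, Gamma_yxx = 0.000000, Gamma_yxy = 0.778747, Gamma_yyy = -0.259477; k4 = (1.144382, -0.679668, 0.412079, 1.331285)
  Y <- Y + (h/6)(k1 + 2k2 + 2k3 + k4): x = 0.9668, y = -0.6664, dx/dtau = 1.1444, dy/dtau = -0.6797

Answer: x = 0.9668, y = -0.6664, dx/dtau = 1.1444, dy/dtau = -0.6797


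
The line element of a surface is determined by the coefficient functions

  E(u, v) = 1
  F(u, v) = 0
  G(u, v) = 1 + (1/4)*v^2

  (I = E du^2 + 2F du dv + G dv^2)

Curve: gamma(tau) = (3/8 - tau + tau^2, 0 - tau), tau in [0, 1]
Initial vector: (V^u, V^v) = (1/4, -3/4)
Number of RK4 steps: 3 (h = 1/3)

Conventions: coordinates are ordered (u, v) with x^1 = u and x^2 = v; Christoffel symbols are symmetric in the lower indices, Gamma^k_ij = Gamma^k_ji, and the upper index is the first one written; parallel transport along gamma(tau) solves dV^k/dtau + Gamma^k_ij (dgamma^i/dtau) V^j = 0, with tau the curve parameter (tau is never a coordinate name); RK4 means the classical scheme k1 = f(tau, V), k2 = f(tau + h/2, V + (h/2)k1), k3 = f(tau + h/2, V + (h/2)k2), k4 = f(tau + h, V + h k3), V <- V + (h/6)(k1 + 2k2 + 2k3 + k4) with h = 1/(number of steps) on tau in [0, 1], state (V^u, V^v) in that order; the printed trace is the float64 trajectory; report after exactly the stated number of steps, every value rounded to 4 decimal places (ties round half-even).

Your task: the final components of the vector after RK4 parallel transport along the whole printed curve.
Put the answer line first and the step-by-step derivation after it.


Answer: V^u = 0.2500, V^v = -0.6708

gamma'(tau) = (-1 + 2*tau, -1); f(tau, V)^k = -Gamma^k_ij(gamma(tau)) gamma'^i(tau) V^j; h = 1/3; intermediate values shown to 6 dp
curve data and Christoffel symbols at the stage parameters:
  tau = 0.000000: gamma = (0.375000, 0.000000), gamma' = (-1.000000, -1.000000); Gamma_uuu = 0.000000, Gamma_uuv = 0.000000, Gamma_uvv = 0.000000, Gamma_vuu = 0.000000, Gamma_vuv = 0.000000, Gamma_vvv = 0.000000
  tau = 0.166667: gamma = (0.236111, -0.166667), gamma' = (-0.666667, -1.000000); Gamma_uuu = 0.000000, Gamma_uuv = 0.000000, Gamma_uvv = 0.000000, Gamma_vuu = 0.000000, Gamma_vuv = 0.000000, Gamma_vvv = -0.041379
  tau = 0.333333: gamma = (0.152778, -0.333333), gamma' = (-0.333333, -1.000000); Gamma_uuu = 0.000000, Gamma_uuv = 0.000000, Gamma_uvv = 0.000000, Gamma_vuu = 0.000000, Gamma_vuv = 0.000000, Gamma_vvv = -0.081081
  tau = 0.500000: gamma = (0.125000, -0.500000), gamma' = (0.000000, -1.000000); Gamma_uuu = 0.000000, Gamma_uuv = 0.000000, Gamma_uvv = 0.000000, Gamma_vuu = 0.000000, Gamma_vuv = 0.000000, Gamma_vvv = -0.117647
  tau = 0.666667: gamma = (0.152778, -0.666667), gamma' = (0.333333, -1.000000); Gamma_uuu = 0.000000, Gamma_uuv = 0.000000, Gamma_uvv = 0.000000, Gamma_vuu = 0.000000, Gamma_vuv = 0.000000, Gamma_vvv = -0.150000
  tau = 0.833333: gamma = (0.236111, -0.833333), gamma' = (0.666667, -1.000000); Gamma_uuu = 0.000000, Gamma_uuv = 0.000000, Gamma_uvv = 0.000000, Gamma_vuu = 0.000000, Gamma_vuv = 0.000000, Gamma_vvv = -0.177515
  tau = 1.000000: gamma = (0.375000, -1.000000), gamma' = (1.000000, -1.000000); Gamma_uuu = 0.000000, Gamma_uuv = 0.000000, Gamma_uvv = 0.000000, Gamma_vuu = 0.000000, Gamma_vuv = 0.000000, Gamma_vvv = -0.200000
step 0: V^u = 0.2500, V^v = -0.7500
step 1: k1 = (0.000000, 0.000000), k2 = (0.000000, 0.031034), k3 = (0.000000, 0.030820), k4 = (0.000000, 0.059978); V <- V + (h/6)(k1 + 2k2 + 2k3 + k4): V^u = 0.2500, V^v = -0.7398
step 2: k1 = (0.000000, 0.059983), k2 = (0.000000, 0.085859), k3 = (0.000000, 0.085351), k4 = (0.000000, 0.106702); V <- V + (h/6)(k1 + 2k2 + 2k3 + k4): V^u = 0.2500, V^v = -0.7115
step 3: k1 = (0.000000, 0.106727), k2 = (0.000000, 0.123146), k3 = (0.000000, 0.122660), k4 = (0.000000, 0.134125); V <- V + (h/6)(k1 + 2k2 + 2k3 + k4): V^u = 0.2500, V^v = -0.6708


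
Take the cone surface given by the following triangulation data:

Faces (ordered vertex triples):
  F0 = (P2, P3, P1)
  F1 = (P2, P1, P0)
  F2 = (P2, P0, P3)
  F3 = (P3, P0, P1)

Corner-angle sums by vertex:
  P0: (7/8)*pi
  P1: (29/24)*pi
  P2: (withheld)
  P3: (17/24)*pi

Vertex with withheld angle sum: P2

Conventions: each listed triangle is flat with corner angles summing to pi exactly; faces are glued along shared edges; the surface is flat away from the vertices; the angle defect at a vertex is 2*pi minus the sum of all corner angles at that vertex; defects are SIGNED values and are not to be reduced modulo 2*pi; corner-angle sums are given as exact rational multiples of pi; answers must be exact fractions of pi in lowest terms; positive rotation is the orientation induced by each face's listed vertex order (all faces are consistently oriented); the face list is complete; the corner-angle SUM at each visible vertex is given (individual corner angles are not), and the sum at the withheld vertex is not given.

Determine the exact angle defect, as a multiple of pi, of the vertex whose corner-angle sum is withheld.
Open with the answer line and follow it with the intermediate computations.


Answer: defect(P2) = (19/24)*pi

V = 4, E = 6, F = 4; chi = V - E + F = 2
Gauss-Bonnet: total defect = 2*pi*chi = 4*pi; visible defects sum to (77/24)*pi


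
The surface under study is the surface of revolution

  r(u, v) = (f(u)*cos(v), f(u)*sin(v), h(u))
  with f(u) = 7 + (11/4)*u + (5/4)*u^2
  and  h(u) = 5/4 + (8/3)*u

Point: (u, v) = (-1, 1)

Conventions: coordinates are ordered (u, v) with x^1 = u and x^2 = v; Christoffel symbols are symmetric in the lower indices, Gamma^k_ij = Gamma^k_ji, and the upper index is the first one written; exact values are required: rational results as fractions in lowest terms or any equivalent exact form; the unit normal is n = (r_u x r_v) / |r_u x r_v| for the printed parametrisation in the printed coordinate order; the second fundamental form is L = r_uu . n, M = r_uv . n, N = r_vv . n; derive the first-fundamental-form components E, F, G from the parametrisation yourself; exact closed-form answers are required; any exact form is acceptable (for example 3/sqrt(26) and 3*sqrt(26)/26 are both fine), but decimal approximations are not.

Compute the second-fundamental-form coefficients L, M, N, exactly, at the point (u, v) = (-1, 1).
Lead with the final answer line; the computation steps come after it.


Answer: L = -80*sqrt(1033)/1033, M = 0, N = 176*sqrt(1033)/1033

f = 11/2, f' = 1/4, f'' = 5/2, h' = 8/3, h'' = 0
E = 1033/144, F = 0, G = 121/4; answer radicand W^2 = 1033/144
unnormalised second-form numerators: l = -20/3, m = 0, n = 44/3; L = l/sqrt(1033/144), and similarly M = m/sqrt(W^2), N = n/sqrt(W^2)


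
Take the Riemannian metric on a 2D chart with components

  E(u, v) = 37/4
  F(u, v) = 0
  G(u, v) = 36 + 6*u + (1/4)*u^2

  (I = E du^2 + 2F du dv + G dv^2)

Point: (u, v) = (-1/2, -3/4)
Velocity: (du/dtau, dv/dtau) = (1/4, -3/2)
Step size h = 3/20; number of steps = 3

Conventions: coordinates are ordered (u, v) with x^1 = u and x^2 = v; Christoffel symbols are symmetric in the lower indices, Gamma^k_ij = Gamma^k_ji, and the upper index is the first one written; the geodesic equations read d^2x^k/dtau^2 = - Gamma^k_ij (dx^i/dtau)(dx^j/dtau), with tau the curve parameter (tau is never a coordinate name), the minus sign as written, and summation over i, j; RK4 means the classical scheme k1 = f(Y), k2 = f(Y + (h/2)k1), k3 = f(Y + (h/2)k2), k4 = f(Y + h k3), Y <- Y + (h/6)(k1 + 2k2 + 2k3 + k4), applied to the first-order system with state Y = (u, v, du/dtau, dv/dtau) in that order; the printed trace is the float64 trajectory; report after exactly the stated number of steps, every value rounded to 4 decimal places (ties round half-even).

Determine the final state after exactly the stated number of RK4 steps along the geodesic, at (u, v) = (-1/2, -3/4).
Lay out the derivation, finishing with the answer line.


f(Y) = (du/dtau, dv/dtau, -Gamma^u_ij Y'^i Y'^j, -Gamma^v_ij Y'^i Y'^j) with the Gammas evaluated at the stage position; h = 0.150000; intermediate values shown to 6 dp
step 0: u = -0.5000, v = -0.7500, du/dtau = 0.2500, dv/dtau = -1.5000
step 1:
  k1: at (u, v) = (-0.500000, -0.750000), (du/dtau, dv/dtau) = (0.250000, -1.500000); Gamma_uuu = 0.000000, Gamma_uuv = 0.000000, Gamma_uvv = -0.310811, Gamma_vuu = 0.000000, Gamma_vuv = 0.086957, Gamma_vvv = 0.000000; k1 = (0.250000, -1.500000, 0.699324, 0.065217)
  k2: at (u, v) = (-0.481250, -0.862500), (du/dtau, dv/dtau) = (0.302449, -1.495109); Gamma_uuu = 0.000000, Gamma_uuv = 0.000000, Gamma_uvv = -0.311318, Gamma_vuu = 0.000000, Gamma_vuv = 0.086815, Gamma_vvv = 0.000000; k2 = (0.302449, -1.495109, 0.695904, 0.078515)
  k3: at (u, v) = (-0.477316, -0.862133), (du/dtau, dv/dtau) = (0.302193, -1.494111); Gamma_uuu = 0.000000, Gamma_uuv = 0.000000, Gamma_uvv = -0.311424, Gamma_vuu = 0.000000, Gamma_vuv = 0.086785, Gamma_vvv = 0.000000; k3 = (0.302193, -1.494111, 0.695213, 0.078369)
  k4: at (u, v) = (-0.454671, -0.974117), (du/dtau, dv/dtau) = (0.354282, -1.488245); Gamma_uuu = 0.000000, Gamma_uuv = 0.000000, Gamma_uvv = -0.312036, Gamma_vuu = 0.000000, Gamma_vuv = 0.086615, Gamma_vvv = 0.000000; k4 = (0.354282, -1.488245, 0.691120, 0.091337)
  Y <- Y + (h/6)(k1 + 2k2 + 2k3 + k4): u = -0.4547, v = -0.9742, du/dtau = 0.3543, dv/dtau = -1.4882
step 2:
  k1: at (u, v) = (-0.454661, -0.974167), (du/dtau, dv/dtau) = (0.354317, -1.488242); Gamma_uuu = 0.000000, Gamma_uuv = 0.000000, Gamma_uvv = -0.312036, Gamma_vuu = 0.000000, Gamma_vuv = 0.086615, Gamma_vvv = 0.000000; k1 = (0.354317, -1.488242, 0.691118, 0.091346)
  k2: at (u, v) = (-0.428087, -1.085785), (du/dtau, dv/dtau) = (0.406151, -1.481391); Gamma_uuu = 0.000000, Gamma_uuv = 0.000000, Gamma_uvv = -0.312754, Gamma_vuu = 0.000000, Gamma_vuv = 0.086416, Gamma_vvv = 0.000000; k2 = (0.406151, -1.481391, 0.686346, 0.103988)
  k3: at (u, v) = (-0.424200, -1.085271), (du/dtau, dv/dtau) = (0.405793, -1.480443); Gamma_uuu = 0.000000, Gamma_uuv = 0.000000, Gamma_uvv = -0.312859, Gamma_vuu = 0.000000, Gamma_vuv = 0.086387, Gamma_vvv = 0.000000; k3 = (0.405793, -1.480443, 0.685698, 0.103795)
  k4: at (u, v) = (-0.393792, -1.196234), (du/dtau, dv/dtau) = (0.457172, -1.472673); Gamma_uuu = 0.000000, Gamma_uuv = 0.000000, Gamma_uvv = -0.313681, Gamma_vuu = 0.000000, Gamma_vuv = 0.086161, Gamma_vvv = 0.000000; k4 = (0.457172, -1.472673, 0.680301, 0.116018)
  Y <- Y + (h/6)(k1 + 2k2 + 2k3 + k4): u = -0.3938, v = -1.1963, du/dtau = 0.4572, dv/dtau = -1.4727
step 3:
  k1: at (u, v) = (-0.393776, -1.196282), (du/dtau, dv/dtau) = (0.457205, -1.472669); Gamma_uuu = 0.000000, Gamma_uuv = 0.000000, Gamma_uvv = -0.313682, Gamma_vuu = 0.000000, Gamma_vuv = 0.086161, Gamma_vvv = 0.000000; k1 = (0.457205, -1.472669, 0.680298, 0.116026)
  k2: at (u, v) = (-0.359486, -1.306732), (du/dtau, dv/dtau) = (0.508227, -1.463967); Gamma_uuu = 0.000000, Gamma_uuv = 0.000000, Gamma_uvv = -0.314608, Gamma_vuu = 0.000000, Gamma_vuv = 0.085907, Gamma_vvv = 0.000000; k2 = (0.508227, -1.463967, 0.674269, 0.127834)
  k3: at (u, v) = (-0.355659, -1.306079), (du/dtau, dv/dtau) = (0.507775, -1.463081); Gamma_uuu = 0.000000, Gamma_uuv = 0.000000, Gamma_uvv = -0.314712, Gamma_vuu = 0.000000, Gamma_vuv = 0.085879, Gamma_vvv = 0.000000; k3 = (0.507775, -1.463081, 0.673674, 0.127601)
  k4: at (u, v) = (-0.317610, -1.415744), (du/dtau, dv/dtau) = (0.558256, -1.453529); Gamma_uuu = 0.000000, Gamma_uuv = 0.000000, Gamma_uvv = -0.315740, Gamma_vuu = 0.000000, Gamma_vuv = 0.085599, Gamma_vvv = 0.000000; k4 = (0.558256, -1.453529, 0.667079, 0.138917)
  Y <- Y + (h/6)(k1 + 2k2 + 2k3 + k4): u = -0.3176, v = -1.4158, du/dtau = 0.5583, dv/dtau = -1.4535

Answer: u = -0.3176, v = -1.4158, du/dtau = 0.5583, dv/dtau = -1.4535


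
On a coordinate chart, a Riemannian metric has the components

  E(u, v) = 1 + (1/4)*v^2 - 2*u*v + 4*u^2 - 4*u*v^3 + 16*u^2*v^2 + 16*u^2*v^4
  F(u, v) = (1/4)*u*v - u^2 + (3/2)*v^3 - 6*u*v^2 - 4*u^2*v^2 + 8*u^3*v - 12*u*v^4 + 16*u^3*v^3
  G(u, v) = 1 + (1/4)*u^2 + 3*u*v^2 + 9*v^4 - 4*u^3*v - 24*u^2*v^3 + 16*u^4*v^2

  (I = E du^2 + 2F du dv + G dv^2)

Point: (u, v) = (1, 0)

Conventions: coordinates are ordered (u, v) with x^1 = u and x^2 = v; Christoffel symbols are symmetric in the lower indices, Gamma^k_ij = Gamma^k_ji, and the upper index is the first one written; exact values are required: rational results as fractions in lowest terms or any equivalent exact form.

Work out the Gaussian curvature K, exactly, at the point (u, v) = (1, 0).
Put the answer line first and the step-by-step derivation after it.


Answer: K = 124/441

E = 5, F = -1, G = 5/4, EG - F^2 = 21/4 at the point
E_u = 8, E_v = -2, F_u = -2, F_v = 33/4, G_u = 1/2, G_v = -4
E_vv = 65/2, F_uv = 97/4, G_uu = 1/2
The intrinsic route: Brioschi's K = (det M1 - det M2)/(EG - F^2)^2.
M1 = [[-E_vv/2 + F_uv - G_uu/2, E_u/2, F_u - E_v/2], [F_v - G_u/2, E, F], [G_v/2, F, G]] = [[31/4, 4, -1], [8, 5, -1], [-2, -1, 5/4]]; det M1 = 107/16
M2 = [[0, E_v/2, G_u/2], [E_v/2, E, F], [G_u/2, F, G]] = [[0, -1, 1/4], [-1, 5, -1], [1/4, -1, 5/4]]; det M2 = -17/16
det M1 - det M2 = 31/4; K = 31/4 / (21/4)^2 = 124/441


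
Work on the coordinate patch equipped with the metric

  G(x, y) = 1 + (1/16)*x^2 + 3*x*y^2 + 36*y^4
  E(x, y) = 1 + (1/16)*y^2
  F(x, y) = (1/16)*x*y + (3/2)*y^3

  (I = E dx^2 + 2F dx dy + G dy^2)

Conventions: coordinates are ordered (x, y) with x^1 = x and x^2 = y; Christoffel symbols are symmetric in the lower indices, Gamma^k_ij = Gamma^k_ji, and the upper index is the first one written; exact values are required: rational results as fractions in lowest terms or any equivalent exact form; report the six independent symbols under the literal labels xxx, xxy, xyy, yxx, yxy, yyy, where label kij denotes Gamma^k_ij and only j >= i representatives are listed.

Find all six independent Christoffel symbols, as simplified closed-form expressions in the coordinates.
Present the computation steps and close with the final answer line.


E = 1 + (1/16)*y^2; F = (1/16)*x*y + (3/2)*y^3; G = 1 + (1/16)*x^2 + 3*x*y^2 + 36*y^4
Gamma^k_ij = (1/2) g^{kl} (d_i g_jl + d_j g_il - d_l g_ij), with g^inv = (1/(EG-F^2)) [[G, -F], [-F, E]]
first partials: E_x = 0, E_y = (1/8)*y, F_x = (1/16)*y, F_y = (1/16)*x + (9/2)*y^2, G_x = (1/8)*x + 3*y^2, G_y = 6*x*y + 144*y^3
D = EG - F^2 = 1 + (1/16)*y^2 + (1/16)*x^2 + 3*x*y^2 + 36*y^4
expanded: Gamma^x_xx = (G E_x - 2F F_x + F E_y)/(2D), Gamma^x_xy = (G E_y - F G_x)/(2D), Gamma^x_yy = (2G F_y - G G_x - F G_y)/(2D), Gamma^y_xx = (2E F_x - E E_y - F E_x)/(2D), Gamma^y_xy = (E G_x - F E_y)/(2D), Gamma^y_yy = (E G_y - 2F F_y + F G_x)/(2D); substitute and cancel common factors

Answer: Gamma_xxx = 0, Gamma_xxy = y/(x^2 + 48*x*y^2 + 576*y^4 + y^2 + 16), Gamma_xyy = 48*y^2/(x^2 + 48*x*y^2 + 576*y^4 + y^2 + 16), Gamma_yxx = 0, Gamma_yxy = (x + 24*y^2)/(x^2 + 48*x*y^2 + 576*y^4 + y^2 + 16), Gamma_yyy = (48*x*y + 1152*y^3)/(x^2 + 48*x*y^2 + 576*y^4 + y^2 + 16)


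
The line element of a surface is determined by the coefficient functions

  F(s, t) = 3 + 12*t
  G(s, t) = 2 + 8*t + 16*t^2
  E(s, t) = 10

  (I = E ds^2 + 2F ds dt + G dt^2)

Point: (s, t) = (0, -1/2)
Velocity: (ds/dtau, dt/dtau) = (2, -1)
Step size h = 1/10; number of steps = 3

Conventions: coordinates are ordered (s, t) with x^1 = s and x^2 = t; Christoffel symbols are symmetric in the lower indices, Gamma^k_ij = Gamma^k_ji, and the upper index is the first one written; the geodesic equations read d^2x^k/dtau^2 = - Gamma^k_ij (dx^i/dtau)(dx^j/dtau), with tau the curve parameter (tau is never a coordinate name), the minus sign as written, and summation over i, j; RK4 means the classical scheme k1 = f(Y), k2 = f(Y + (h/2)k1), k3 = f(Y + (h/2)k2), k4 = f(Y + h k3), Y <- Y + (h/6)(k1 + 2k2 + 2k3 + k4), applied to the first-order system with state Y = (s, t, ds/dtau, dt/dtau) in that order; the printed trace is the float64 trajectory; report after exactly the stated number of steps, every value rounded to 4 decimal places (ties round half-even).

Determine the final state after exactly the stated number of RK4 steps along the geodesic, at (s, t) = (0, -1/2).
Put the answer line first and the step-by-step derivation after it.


Answer: s = 0.5582, t = -0.7811, ds/dtau = 1.7451, dt/dtau = -0.8706

f(Y) = (ds/dtau, dt/dtau, -Gamma^s_ij Y'^i Y'^j, -Gamma^t_ij Y'^i Y'^j) with the Gammas evaluated at the stage position; h = 0.100000; intermediate values shown to 6 dp
step 0: s = 0.0000, t = -0.5000, ds/dtau = 2.0000, dt/dtau = -1.0000
step 1:
  k1: at (s, t) = (0.000000, -0.500000), (ds/dtau, dt/dtau) = (2.000000, -1.000000); Gamma_sss = 0.000000, Gamma_sst = 0.000000, Gamma_stt = 1.090909, Gamma_tss = 0.000000, Gamma_tst = 0.000000, Gamma_ttt = -0.363636; k1 = (2.000000, -1.000000, -1.090909, 0.363636)
  k2: at (s, t) = (0.100000, -0.550000), (ds/dtau, dt/dtau) = (1.945455, -0.981818); Gamma_sss = 0.000000, Gamma_sst = 0.000000, Gamma_stt = 1.048951, Gamma_tss = 0.000000, Gamma_tst = 0.000000, Gamma_ttt = -0.419580; k2 = (1.945455, -0.981818, -1.011154, 0.404462)
  k3: at (s, t) = (0.097273, -0.549091), (ds/dtau, dt/dtau) = (1.949442, -0.979777); Gamma_sss = 0.000000, Gamma_sst = 0.000000, Gamma_stt = 1.049751, Gamma_tss = 0.000000, Gamma_tst = 0.000000, Gamma_ttt = -0.418628; k3 = (1.949442, -0.979777, -1.007722, 0.401867)
  k4: at (s, t) = (0.194944, -0.597978), (ds/dtau, dt/dtau) = (1.899228, -0.959813); Gamma_sss = 0.000000, Gamma_sst = 0.000000, Gamma_stt = 1.005243, Gamma_tss = 0.000000, Gamma_tst = 0.000000, Gamma_ttt = -0.466403; k4 = (1.899228, -0.959813, -0.926071, 0.429670)
  Y <- Y + (h/6)(k1 + 2k2 + 2k3 + k4): s = 0.1948, t = -0.5981, ds/dtau = 1.8991, dt/dtau = -0.9599
step 2:
  k1: at (s, t) = (0.194817, -0.598050), (ds/dtau, dt/dtau) = (1.899088, -0.959901); Gamma_sss = 0.000000, Gamma_sst = 0.000000, Gamma_stt = 1.005175, Gamma_tss = 0.000000, Gamma_tst = 0.000000, Gamma_ttt = -0.466468; k1 = (1.899088, -0.959901, -0.926177, 0.429808)
  k2: at (s, t) = (0.289771, -0.646045), (ds/dtau, dt/dtau) = (1.852779, -0.938410); Gamma_sss = 0.000000, Gamma_sst = 0.000000, Gamma_stt = 0.959261, Gamma_tss = 0.000000, Gamma_tst = 0.000000, Gamma_ttt = -0.506548; k2 = (1.852779, -0.938410, -0.844739, 0.446073)
  k3: at (s, t) = (0.287456, -0.644971), (ds/dtau, dt/dtau) = (1.856851, -0.937597); Gamma_sss = 0.000000, Gamma_sst = 0.000000, Gamma_stt = 0.960305, Gamma_tss = 0.000000, Gamma_tst = 0.000000, Gamma_ttt = -0.505723; k3 = (1.856851, -0.937597, -0.844193, 0.444575)
  k4: at (s, t) = (0.380502, -0.691810), (ds/dtau, dt/dtau) = (1.814669, -0.915443); Gamma_sss = 0.000000, Gamma_sst = 0.000000, Gamma_stt = 0.914416, Gamma_tss = 0.000000, Gamma_tst = 0.000000, Gamma_ttt = -0.538664; k4 = (1.814669, -0.915443, -0.766313, 0.451420)
  Y <- Y + (h/6)(k1 + 2k2 + 2k3 + k4): s = 0.3804, t = -0.6918, ds/dtau = 1.8146, dt/dtau = -0.9155
step 3:
  k1: at (s, t) = (0.380367, -0.691839), (ds/dtau, dt/dtau) = (1.814582, -0.915525); Gamma_sss = 0.000000, Gamma_sst = 0.000000, Gamma_stt = 0.914387, Gamma_tss = 0.000000, Gamma_tst = 0.000000, Gamma_ttt = -0.538683; k1 = (1.814582, -0.915525, -0.766426, 0.451516)
  k2: at (s, t) = (0.471096, -0.737616), (ds/dtau, dt/dtau) = (1.776261, -0.892949); Gamma_sss = 0.000000, Gamma_sst = 0.000000, Gamma_stt = 0.869294, Gamma_tss = 0.000000, Gamma_tst = 0.000000, Gamma_ttt = -0.565175; k2 = (1.776261, -0.892949, -0.693139, 0.450647)
  k3: at (s, t) = (0.469180, -0.736487), (ds/dtau, dt/dtau) = (1.779925, -0.892993); Gamma_sss = 0.000000, Gamma_sst = 0.000000, Gamma_stt = 0.870403, Gamma_tss = 0.000000, Gamma_tst = 0.000000, Gamma_ttt = -0.564586; k3 = (1.779925, -0.892993, -0.694091, 0.450222)
  k4: at (s, t) = (0.558360, -0.781139), (ds/dtau, dt/dtau) = (1.745173, -0.870503); Gamma_sss = 0.000000, Gamma_sst = 0.000000, Gamma_stt = 0.826803, Gamma_tss = 0.000000, Gamma_tst = 0.000000, Gamma_ttt = -0.585529; k4 = (1.745173, -0.870503, -0.626531, 0.443700)
  Y <- Y + (h/6)(k1 + 2k2 + 2k3 + k4): s = 0.5582, t = -0.7811, ds/dtau = 1.7451, dt/dtau = -0.8706


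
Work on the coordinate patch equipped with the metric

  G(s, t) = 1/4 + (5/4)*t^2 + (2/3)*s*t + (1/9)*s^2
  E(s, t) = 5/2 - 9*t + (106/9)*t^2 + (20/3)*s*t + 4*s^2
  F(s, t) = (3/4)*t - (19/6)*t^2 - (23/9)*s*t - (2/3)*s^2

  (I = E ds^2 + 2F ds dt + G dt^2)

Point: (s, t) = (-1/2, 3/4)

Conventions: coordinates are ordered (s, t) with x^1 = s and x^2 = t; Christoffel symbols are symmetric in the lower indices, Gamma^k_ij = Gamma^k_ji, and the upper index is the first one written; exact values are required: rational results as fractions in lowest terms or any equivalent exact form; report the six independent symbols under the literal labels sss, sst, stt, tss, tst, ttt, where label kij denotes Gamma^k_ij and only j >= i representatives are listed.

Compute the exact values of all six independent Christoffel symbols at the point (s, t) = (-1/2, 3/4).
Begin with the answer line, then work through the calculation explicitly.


Answer: Gamma_sss = -12048/4213, Gamma_sst = 18728/4213, Gamma_stt = -49838/12639, Gamma_tss = -29616/4213, Gamma_tst = 12064/4213, Gamma_ttt = -5264/4213

E = 7/8, F = -41/96, G = 421/576 at the point
E_s = 1, E_t = 16/3, F_s = -5/4, F_t = -49/18, G_s = 7/18, G_t = 37/24
EG - F^2 = 4213/9216;  g^inv = (9216/4213) * [[421/576, 41/96], [41/96, 7/8]]
first-kind symbols [ij,l] = (1/2)(d_i g_jl + d_j g_il - d_l g_ij): [ss,s] = E_s/2 = 1/2, [ss,t] = F_s - E_t/2 = -47/12, [st,s] = E_t/2 = 8/3, [st,t] = G_s/2 = 7/36, [tt,s] = F_t - G_s/2 = -35/12, [tt,t] = G_t/2 = 37/48
Gamma^s_ij = (G*[ij,s] - F*[ij,t])/(EG - F^2), Gamma^t_ij = (E*[ij,t] - F*[ij,s])/(EG - F^2)


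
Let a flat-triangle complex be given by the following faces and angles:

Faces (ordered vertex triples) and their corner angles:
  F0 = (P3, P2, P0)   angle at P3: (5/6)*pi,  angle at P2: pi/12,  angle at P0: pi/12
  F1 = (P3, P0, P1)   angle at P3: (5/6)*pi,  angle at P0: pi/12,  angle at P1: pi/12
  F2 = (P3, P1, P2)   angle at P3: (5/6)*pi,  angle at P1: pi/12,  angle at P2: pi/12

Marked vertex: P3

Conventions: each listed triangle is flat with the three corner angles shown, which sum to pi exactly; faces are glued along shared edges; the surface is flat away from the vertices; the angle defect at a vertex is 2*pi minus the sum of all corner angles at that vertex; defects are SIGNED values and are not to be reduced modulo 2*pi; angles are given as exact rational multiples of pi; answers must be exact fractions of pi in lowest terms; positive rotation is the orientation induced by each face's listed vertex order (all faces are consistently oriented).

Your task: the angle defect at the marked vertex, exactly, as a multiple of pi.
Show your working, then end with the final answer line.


Sum of corner angles at P3: (5/2)*pi
defect = 2*pi - (5/2)*pi

Answer: defect(P3) = -pi/2


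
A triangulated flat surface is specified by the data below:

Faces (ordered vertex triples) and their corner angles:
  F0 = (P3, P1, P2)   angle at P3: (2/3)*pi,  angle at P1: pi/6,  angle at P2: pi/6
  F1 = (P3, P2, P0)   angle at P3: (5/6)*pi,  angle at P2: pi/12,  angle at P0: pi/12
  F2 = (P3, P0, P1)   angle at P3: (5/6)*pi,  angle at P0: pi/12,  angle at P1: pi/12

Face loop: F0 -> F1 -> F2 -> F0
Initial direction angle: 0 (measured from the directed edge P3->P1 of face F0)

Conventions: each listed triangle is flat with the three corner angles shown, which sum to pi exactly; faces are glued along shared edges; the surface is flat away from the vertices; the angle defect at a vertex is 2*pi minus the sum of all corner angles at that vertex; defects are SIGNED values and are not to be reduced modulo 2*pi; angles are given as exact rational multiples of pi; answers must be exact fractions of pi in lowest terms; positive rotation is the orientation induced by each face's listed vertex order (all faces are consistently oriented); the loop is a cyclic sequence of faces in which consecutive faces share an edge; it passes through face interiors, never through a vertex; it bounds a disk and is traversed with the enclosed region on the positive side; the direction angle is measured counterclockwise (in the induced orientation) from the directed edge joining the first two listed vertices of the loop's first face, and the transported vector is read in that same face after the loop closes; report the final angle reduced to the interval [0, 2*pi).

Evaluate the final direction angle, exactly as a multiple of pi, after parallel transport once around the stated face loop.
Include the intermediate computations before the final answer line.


enclosed vertex P3: corner angles sum to (7/3)*pi, defect = 2*pi - (7/3)*pi = -pi/3
holonomy = initial angle + sum of enclosed defects (mod 2*pi), positive in the induced orientation
final angle = 0 - pi/3 = (5/3)*pi (mod 2*pi)

Answer: final direction angle = (5/3)*pi


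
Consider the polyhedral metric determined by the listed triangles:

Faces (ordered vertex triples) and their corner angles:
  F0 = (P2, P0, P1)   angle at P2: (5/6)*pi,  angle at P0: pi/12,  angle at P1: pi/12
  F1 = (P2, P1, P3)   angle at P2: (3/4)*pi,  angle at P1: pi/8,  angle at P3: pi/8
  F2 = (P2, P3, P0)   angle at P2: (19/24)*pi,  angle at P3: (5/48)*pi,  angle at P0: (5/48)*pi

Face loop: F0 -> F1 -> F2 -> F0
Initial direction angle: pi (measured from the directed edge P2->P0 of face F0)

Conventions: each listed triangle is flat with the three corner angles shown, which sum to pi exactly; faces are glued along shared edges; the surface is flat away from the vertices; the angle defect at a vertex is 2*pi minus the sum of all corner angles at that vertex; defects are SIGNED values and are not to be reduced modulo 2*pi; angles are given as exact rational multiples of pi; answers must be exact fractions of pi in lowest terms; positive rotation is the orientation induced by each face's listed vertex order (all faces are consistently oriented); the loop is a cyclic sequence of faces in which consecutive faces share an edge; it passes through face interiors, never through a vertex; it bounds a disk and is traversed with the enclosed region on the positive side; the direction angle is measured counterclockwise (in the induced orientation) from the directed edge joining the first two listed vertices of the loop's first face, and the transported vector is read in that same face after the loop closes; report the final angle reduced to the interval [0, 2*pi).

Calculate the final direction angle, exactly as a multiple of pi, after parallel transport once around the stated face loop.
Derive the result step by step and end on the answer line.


enclosed vertex P2: corner angles sum to (19/8)*pi, defect = 2*pi - (19/8)*pi = (-3/8)*pi
holonomy = initial angle + sum of enclosed defects (mod 2*pi), positive in the induced orientation
final angle = pi - (3/8)*pi = (5/8)*pi (mod 2*pi)

Answer: final direction angle = (5/8)*pi


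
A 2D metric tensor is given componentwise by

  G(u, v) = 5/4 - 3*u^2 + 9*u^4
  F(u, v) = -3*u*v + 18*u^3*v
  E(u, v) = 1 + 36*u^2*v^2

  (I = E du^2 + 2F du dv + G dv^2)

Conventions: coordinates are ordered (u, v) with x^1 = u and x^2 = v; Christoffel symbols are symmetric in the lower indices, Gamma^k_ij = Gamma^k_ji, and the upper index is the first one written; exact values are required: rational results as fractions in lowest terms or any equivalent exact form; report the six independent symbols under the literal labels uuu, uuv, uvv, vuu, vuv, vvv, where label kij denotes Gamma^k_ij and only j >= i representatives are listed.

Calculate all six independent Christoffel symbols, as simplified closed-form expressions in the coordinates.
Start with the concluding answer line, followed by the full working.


Answer: Gamma_uuu = 144*u*v^2/(36*u^4 + 144*u^2*v^2 - 12*u^2 + 5), Gamma_uuv = 144*u^2*v/(36*u^4 + 144*u^2*v^2 - 12*u^2 + 5), Gamma_uvv = 0, Gamma_vuu = (72*u^2*v - 12*v)/(36*u^4 + 144*u^2*v^2 - 12*u^2 + 5), Gamma_vuv = (72*u^3 - 12*u)/(36*u^4 + 144*u^2*v^2 - 12*u^2 + 5), Gamma_vvv = 0

E = 1 + 36*u^2*v^2; F = -3*u*v + 18*u^3*v; G = 5/4 - 3*u^2 + 9*u^4
Gamma^k_ij = (1/2) g^{kl} (d_i g_jl + d_j g_il - d_l g_ij), with g^inv = (1/(EG-F^2)) [[G, -F], [-F, E]]
first partials: E_u = 72*u*v^2, E_v = 72*u^2*v, F_u = -3*v + 54*u^2*v, F_v = -3*u + 18*u^3, G_u = -6*u + 36*u^3, G_v = 0
D = EG - F^2 = 5/4 - 3*u^2 + 36*u^2*v^2 + 9*u^4
expanded: Gamma^u_uu = (G E_u - 2F F_u + F E_v)/(2D), Gamma^u_uv = (G E_v - F G_u)/(2D), Gamma^u_vv = (2G F_v - G G_u - F G_v)/(2D), Gamma^v_uu = (2E F_u - E E_v - F E_u)/(2D), Gamma^v_uv = (E G_u - F E_v)/(2D), Gamma^v_vv = (E G_v - 2F F_v + F G_u)/(2D); substitute and cancel common factors


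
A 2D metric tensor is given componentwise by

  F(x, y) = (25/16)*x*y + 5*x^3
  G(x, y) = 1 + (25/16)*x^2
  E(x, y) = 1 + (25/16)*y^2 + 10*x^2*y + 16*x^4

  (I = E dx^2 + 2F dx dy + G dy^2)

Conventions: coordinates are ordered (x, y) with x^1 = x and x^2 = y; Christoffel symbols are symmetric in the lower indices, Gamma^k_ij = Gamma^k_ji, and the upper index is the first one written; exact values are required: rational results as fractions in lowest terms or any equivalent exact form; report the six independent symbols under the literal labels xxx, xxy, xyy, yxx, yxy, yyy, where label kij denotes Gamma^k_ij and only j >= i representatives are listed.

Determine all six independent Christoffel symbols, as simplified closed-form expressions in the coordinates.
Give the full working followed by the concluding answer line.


E = 1 + (25/16)*y^2 + 10*x^2*y + 16*x^4; F = (25/16)*x*y + 5*x^3; G = 1 + (25/16)*x^2
Gamma^k_ij = (1/2) g^{kl} (d_i g_jl + d_j g_il - d_l g_ij), with g^inv = (1/(EG-F^2)) [[G, -F], [-F, E]]
first partials: E_x = 20*x*y + 64*x^3, E_y = (25/8)*y + 10*x^2, F_x = (25/16)*y + 15*x^2, F_y = (25/16)*x, G_x = (25/8)*x, G_y = 0
D = EG - F^2 = 1 + (25/16)*y^2 + (25/16)*x^2 + 10*x^2*y + 16*x^4
expanded: Gamma^x_xx = (G E_x - 2F F_x + F E_y)/(2D), Gamma^x_xy = (G E_y - F G_x)/(2D), Gamma^x_yy = (2G F_y - G G_x - F G_y)/(2D), Gamma^y_xx = (2E F_x - E E_y - F E_x)/(2D), Gamma^y_xy = (E G_x - F E_y)/(2D), Gamma^y_yy = (E G_y - 2F F_y + F G_x)/(2D); substitute and cancel common factors

Answer: Gamma_xxx = (512*x^3 + 160*x*y)/(256*x^4 + 160*x^2*y + 25*x^2 + 25*y^2 + 16), Gamma_xxy = (80*x^2 + 25*y)/(256*x^4 + 160*x^2*y + 25*x^2 + 25*y^2 + 16), Gamma_xyy = 0, Gamma_yxx = 160*x^2/(256*x^4 + 160*x^2*y + 25*x^2 + 25*y^2 + 16), Gamma_yxy = 25*x/(256*x^4 + 160*x^2*y + 25*x^2 + 25*y^2 + 16), Gamma_yyy = 0


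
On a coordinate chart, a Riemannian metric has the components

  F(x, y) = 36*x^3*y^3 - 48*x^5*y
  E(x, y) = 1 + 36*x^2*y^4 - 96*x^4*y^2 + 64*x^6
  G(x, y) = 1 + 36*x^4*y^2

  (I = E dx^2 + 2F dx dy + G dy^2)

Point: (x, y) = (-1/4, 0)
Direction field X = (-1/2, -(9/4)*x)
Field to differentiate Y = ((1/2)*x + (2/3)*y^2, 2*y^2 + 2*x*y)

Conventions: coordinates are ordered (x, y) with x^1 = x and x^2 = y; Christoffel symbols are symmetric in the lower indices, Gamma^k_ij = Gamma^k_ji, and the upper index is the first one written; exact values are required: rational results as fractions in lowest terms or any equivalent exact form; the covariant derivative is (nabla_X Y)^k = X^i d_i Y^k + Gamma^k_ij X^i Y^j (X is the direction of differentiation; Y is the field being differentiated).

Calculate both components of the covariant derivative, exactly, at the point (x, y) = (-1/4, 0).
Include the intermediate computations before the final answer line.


E = 65/64, F = 0, G = 1 at the point
E_x = -3/8, E_y = 0, F_x = 0, F_y = 3/64, G_x = 0, G_y = 0
EG - F^2 = 65/64;  g^inv = (64/65) * [[1, 0], [0, 65/64]]
first-kind symbols [ij,l] = (1/2)(d_i g_jl + d_j g_il - d_l g_ij): [xx,x] = E_x/2 = -3/16, [xx,y] = F_x - E_y/2 = 0, [xy,x] = E_y/2 = 0, [xy,y] = G_x/2 = 0, [yy,x] = F_y - G_x/2 = 3/64, [yy,y] = G_y/2 = 0
Gamma^x_ij = (G*[ij,x] - F*[ij,y])/(EG - F^2), Gamma^y_ij = (E*[ij,y] - F*[ij,x])/(EG - F^2)
Gamma_xxx = -12/65, Gamma_xxy = 0, Gamma_xyy = 3/65, Gamma_yxx = 0, Gamma_yxy = 0, Gamma_yyy = 0
X = (-1/2, 9/16), Y = (-1/8, 0) at the point

Answer: (nabla_X Y)^x = -17/65, (nabla_X Y)^y = -9/32
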